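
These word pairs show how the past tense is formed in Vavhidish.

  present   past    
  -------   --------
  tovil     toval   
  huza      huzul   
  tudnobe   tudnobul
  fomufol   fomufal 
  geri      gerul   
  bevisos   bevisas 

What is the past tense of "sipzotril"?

sipzotral

"sipzotril" ends in a consonant. The stems ending in a consonant (fomufol → fomufal, tovil → toval, bevisos → bevisas) change the last vowel to 'a'.
The other pattern: stems ending in a vowel drop the final letter and add -ul.
So sipzotril → sipzotral.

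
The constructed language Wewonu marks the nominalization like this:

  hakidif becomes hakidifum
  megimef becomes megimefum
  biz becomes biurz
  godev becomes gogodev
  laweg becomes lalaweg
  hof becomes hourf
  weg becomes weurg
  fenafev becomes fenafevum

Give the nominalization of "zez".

weg and laweg both end in -g yet inflect differently (weurg, lalaweg), so the final letter is not what conditions the rule; the number of vowels is.
"zez" has 1 vowel. The stems with 1 vowel (hof → hourf, biz → biurz, weg → weurg) insert -ur- after the first vowel.
So zez → zeurz.

zeurz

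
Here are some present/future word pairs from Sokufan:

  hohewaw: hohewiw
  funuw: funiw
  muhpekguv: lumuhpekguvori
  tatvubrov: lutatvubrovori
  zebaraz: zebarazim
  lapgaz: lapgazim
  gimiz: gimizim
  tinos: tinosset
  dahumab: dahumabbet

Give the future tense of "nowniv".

funuw and muhpekguv both have last vowel 'u' yet inflect differently (funiw, lumuhpekguvori), so the last vowel is not what conditions the rule; the final letter is.
"nowniv" ends in -v. The stems ending in -v (muhpekguv → lumuhpekguvori, tatvubrov → lutatvubrovori) add lu- … -ori around the stem.
So nowniv → lunownivori.

lunownivori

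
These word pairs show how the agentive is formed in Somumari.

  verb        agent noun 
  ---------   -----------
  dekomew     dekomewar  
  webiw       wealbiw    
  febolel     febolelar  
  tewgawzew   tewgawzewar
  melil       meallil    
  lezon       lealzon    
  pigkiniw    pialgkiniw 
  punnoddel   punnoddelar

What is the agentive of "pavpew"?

pavpewar

"pavpew" has last vowel 'e'. The stems whose last vowel is 'e' (tewgawzew → tewgawzewar, febolel → febolelar, punnoddel → punnoddelar) add -ar.
The other pattern: stems whose last vowel is 'i' or 'o' insert -al- after the first vowel.
So pavpew → pavpewar.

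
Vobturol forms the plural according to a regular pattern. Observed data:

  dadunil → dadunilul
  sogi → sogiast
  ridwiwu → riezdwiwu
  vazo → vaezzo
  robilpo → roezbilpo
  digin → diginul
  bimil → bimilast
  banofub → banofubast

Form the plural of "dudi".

dadunil and bimil both end in -l yet inflect differently (dadunilul, bimilast), so the final letter is not what conditions the rule; the first letter is.
"dudi" begins with d-. The stems beginning with d- (dadunil → dadunilul, digin → diginul) add -ul.
So dudi → dudiul.

dudiul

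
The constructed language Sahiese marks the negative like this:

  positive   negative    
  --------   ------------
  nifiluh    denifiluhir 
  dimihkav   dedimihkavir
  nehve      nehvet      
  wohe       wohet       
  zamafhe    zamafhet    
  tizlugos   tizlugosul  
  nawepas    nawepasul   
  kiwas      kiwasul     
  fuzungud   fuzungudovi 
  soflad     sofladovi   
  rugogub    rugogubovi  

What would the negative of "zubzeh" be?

dimihkav and nawepas both have last vowel 'a' yet inflect differently (dedimihkavir, nawepasul), so the last vowel is not what conditions the rule; the final letter is.
"zubzeh" ends in -h. The one such stem in the data (nifiluh → denifiluhir) adds de- … -ir around the stem, so the same rule applies.
The other patterns: stems ending in -e drop the final letter and add -et; stems ending in -s add -ul; stems ending in -b or -d add -ovi.
So zubzeh → dezubzehir.

dezubzehir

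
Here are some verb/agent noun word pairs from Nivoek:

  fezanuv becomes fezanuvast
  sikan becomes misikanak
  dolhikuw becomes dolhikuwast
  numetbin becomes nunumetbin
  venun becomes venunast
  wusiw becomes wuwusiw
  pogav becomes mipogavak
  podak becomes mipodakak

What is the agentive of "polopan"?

mipolopanak

sikan and numetbin both end in -n yet inflect differently (misikanak, nunumetbin), so the final letter is not what conditions the rule; the last vowel is.
"polopan" has last vowel 'a'. The stems whose last vowel is 'a' (pogav → mipogavak, podak → mipodakak, sikan → misikanak) add mi- … -ak around the stem.
So polopan → mipolopanak.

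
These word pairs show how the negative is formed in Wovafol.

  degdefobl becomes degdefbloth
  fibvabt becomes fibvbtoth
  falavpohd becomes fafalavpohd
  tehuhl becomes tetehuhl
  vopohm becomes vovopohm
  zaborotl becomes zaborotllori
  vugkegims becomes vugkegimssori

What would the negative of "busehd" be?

bubusehd

"busehd" has second-to-last letter 'h'. The stems whose second-to-last letter is 'h' (falavpohd → fafalavpohd, tehuhl → tetehuhl, vopohm → vovopohm) repeat the first consonant+vowel as a prefix.
The other patterns: stems whose second-to-last letter is 'b' delete the last vowel and add -oth; stems whose second-to-last letter is 'm' or 't' double the final consonant and add -ori.
So busehd → bubusehd.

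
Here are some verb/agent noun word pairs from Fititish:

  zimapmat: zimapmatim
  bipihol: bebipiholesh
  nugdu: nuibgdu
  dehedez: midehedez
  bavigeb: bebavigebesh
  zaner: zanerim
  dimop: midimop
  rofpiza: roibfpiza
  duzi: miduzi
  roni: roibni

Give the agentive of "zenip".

roni and duzi both end in -i yet inflect differently (roibni, miduzi), so the final letter is not what conditions the rule; the first letter is.
"zenip" begins with z-. The stems beginning with z- (zimapmat → zimapmatim, zaner → zanerim) add -im.
The other patterns: stems beginning with n- or r- insert -ib- after the first vowel; stems beginning with d- add the prefix mi-; stems beginning with b- add be- … -esh around the stem.
So zenip → zenipim.

zenipim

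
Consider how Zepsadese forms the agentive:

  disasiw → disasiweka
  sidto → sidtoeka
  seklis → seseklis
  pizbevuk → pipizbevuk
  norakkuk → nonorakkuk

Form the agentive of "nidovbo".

disasiw and seklis both have last vowel 'i' yet inflect differently (disasiweka, seseklis), so the last vowel is not what conditions the rule; the final letter is.
"nidovbo" ends in -o. The one such stem in the data (sidto → sidtoeka) adds -eka, so the same rule applies.
So nidovbo → nidovboeka.

nidovboeka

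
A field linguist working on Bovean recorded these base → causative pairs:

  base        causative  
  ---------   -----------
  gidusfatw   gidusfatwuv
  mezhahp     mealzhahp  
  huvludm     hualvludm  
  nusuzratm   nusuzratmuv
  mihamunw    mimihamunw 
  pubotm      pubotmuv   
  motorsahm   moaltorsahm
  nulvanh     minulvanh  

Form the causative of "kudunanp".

mihamunw and gidusfatw both end in -w yet inflect differently (mimihamunw, gidusfatwuv), so the final letter is not what conditions the rule; the second-to-last letter is.
"kudunanp" has second-to-last letter 'n'. The stems whose second-to-last letter is 'n' (mihamunw → mimihamunw, nulvanh → minulvanh) add the prefix mi-.
The other patterns: stems whose second-to-last letter is 't' add -uv; stems whose second-to-last letter is 'd' or 'h' insert -al- after the first vowel.
So kudunanp → mikudunanp.

mikudunanp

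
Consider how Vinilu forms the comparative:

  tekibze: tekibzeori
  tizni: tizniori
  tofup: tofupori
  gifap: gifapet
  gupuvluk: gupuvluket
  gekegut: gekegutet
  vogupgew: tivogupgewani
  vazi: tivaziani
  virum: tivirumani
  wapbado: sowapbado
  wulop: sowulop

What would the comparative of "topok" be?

"topok" begins with t-. The stems beginning with t- (tekibze → tekibzeori, tizni → tizniori, tofup → tofupori) add -ori.
The other patterns: stems beginning with g- add -et; stems beginning with v- add ti- … -ani around the stem; stems beginning with w- add the prefix so-.
So topok → topokori.

topokori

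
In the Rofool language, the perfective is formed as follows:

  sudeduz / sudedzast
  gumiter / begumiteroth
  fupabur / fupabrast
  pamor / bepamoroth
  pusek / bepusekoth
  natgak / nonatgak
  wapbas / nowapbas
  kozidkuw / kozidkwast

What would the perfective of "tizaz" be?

fupabur and pamor both end in -r yet inflect differently (fupabrast, bepamoroth), so the final letter is not what conditions the rule; the last vowel is.
"tizaz" has last vowel 'a'. The stems whose last vowel is 'a' (wapbas → nowapbas, natgak → nonatgak) add the prefix no-.
So tizaz → notizaz.

notizaz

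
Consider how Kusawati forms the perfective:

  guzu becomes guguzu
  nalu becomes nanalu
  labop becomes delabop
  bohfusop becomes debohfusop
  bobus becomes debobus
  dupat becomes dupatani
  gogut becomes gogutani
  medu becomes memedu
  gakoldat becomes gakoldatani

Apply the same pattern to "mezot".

gogut and nalu both have last vowel 'u' yet inflect differently (gogutani, nanalu), so the last vowel is not what conditions the rule; the final letter is.
"mezot" ends in -t. The stems ending in -t (gakoldat → gakoldatani, gogut → gogutani, dupat → dupatani) add -ani.
The other patterns: stems ending in -u repeat the first consonant+vowel as a prefix; stems ending in -p or -s add the prefix de-.
So mezot → mezotani.

mezotani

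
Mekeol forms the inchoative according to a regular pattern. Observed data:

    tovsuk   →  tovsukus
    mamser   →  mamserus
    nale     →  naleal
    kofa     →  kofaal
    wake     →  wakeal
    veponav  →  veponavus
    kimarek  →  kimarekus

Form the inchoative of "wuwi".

veponav and kofa both have last vowel 'a' yet inflect differently (veponavus, kofaal), so the last vowel is not what conditions the rule; whether the stem ends in a vowel or a consonant is.
"wuwi" ends in a vowel. The stems ending in a vowel (kofa → kofaal, nale → naleal, wake → wakeal) add -al.
So wuwi → wuwial.

wuwial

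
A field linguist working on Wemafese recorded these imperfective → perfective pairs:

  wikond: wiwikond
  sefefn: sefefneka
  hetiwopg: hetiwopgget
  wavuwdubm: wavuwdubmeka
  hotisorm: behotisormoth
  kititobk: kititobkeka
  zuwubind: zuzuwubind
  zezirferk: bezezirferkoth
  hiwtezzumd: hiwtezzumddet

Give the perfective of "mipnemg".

"mipnemg" has second-to-last letter 'm'. The one such stem in the data (hiwtezzumd → hiwtezzumddet) doubles the final consonant and adds -et (as does hetiwopg), so the same rule applies.
So mipnemg → mipnemgget.

mipnemgget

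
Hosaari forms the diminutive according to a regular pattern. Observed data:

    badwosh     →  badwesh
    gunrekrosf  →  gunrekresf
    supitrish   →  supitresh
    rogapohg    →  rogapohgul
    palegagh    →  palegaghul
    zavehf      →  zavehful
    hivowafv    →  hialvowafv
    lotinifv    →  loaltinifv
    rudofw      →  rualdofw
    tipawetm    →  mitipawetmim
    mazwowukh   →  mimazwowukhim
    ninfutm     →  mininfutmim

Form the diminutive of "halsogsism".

halsogsesm

badwosh and palegagh both end in -h yet inflect differently (badwesh, palegaghul), so the final letter is not what conditions the rule; the second-to-last letter is.
"halsogsism" has second-to-last letter 's'. The stems whose second-to-last letter is 's' (badwosh → badwesh, gunrekrosf → gunrekresf, supitrish → supitresh) change the last vowel to 'e'.
The other patterns: stems whose second-to-last letter is 'g' or 'h' add -ul; stems whose second-to-last letter is 'f' insert -al- after the first vowel; stems whose second-to-last letter is 'k' or 't' add mi- … -im around the stem.
So halsogsism → halsogsesm.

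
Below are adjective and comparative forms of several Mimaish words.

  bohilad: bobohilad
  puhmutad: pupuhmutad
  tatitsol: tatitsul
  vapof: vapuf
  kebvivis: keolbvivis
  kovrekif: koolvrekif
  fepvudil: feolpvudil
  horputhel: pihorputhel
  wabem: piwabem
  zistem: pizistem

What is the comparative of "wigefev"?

"wigefev" has last vowel 'e'. The stems whose last vowel is 'e' (horputhel → pihorputhel, wabem → piwabem, zistem → pizistem) add the prefix pi-.
So wigefev → piwigefev.

piwigefev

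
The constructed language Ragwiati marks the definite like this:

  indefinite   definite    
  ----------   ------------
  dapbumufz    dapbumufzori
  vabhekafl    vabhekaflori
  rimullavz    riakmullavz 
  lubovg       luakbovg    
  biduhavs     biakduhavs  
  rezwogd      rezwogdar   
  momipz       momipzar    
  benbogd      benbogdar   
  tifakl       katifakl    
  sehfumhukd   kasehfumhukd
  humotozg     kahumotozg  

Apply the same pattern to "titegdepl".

titegdeplar

"titegdepl" has second-to-last letter 'p'. The one such stem in the data (momipz → momipzar) adds -ar, so the same rule applies.
The other patterns: stems whose second-to-last letter is 'f' add -ori; stems whose second-to-last letter is 'v' insert -ak- after the first vowel; stems whose second-to-last letter is 'k' or 'z' add the prefix ka-.
So titegdepl → titegdeplar.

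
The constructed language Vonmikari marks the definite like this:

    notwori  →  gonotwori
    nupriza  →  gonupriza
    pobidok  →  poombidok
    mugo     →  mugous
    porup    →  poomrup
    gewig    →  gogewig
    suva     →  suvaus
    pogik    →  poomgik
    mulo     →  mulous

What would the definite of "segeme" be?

"segeme" begins with s-. The one such stem in the data (suva → suvaus) adds -us, so the same rule applies.
So segeme → segemeus.

segemeus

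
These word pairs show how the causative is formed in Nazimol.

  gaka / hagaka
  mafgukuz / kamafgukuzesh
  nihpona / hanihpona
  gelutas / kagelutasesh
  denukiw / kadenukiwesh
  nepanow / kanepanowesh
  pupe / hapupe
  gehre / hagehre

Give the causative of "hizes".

"hizes" ends in a consonant. The stems ending in a consonant (nepanow → kanepanowesh, denukiw → kadenukiwesh, mafgukuz → kamafgukuzesh) add ka- … -esh around the stem.
So hizes → kahizesesh.

kahizesesh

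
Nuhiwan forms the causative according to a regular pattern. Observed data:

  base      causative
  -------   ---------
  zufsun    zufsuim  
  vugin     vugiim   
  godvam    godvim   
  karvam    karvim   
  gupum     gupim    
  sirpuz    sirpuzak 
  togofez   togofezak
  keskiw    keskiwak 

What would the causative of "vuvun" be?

zufsun and gupum both have last vowel 'u' yet inflect differently (zufsuim, gupim), so the last vowel is not what conditions the rule; the final letter is.
"vuvun" ends in -n. The stems ending in -n (zufsun → zufsuim, vugin → vugiim) drop the final letter and add -im.
The other patterns: stems ending in -m change the last vowel to 'i'; stems ending in -w or -z add -ak.
So vuvun → vuvuim.

vuvuim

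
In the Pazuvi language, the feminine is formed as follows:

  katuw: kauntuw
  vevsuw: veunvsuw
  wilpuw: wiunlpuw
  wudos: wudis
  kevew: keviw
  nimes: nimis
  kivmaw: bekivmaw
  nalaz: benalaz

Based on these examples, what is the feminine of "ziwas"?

katuw and kevew both end in -w yet inflect differently (kauntuw, keviw), so the final letter is not what conditions the rule; the last vowel is.
"ziwas" has last vowel 'a'. The stems whose last vowel is 'a' (kivmaw → bekivmaw, nalaz → benalaz) add the prefix be-.
The other patterns: stems whose last vowel is 'u' insert -un- after the first vowel; stems whose last vowel is 'e' or 'o' change the last vowel to 'i'.
So ziwas → beziwas.

beziwas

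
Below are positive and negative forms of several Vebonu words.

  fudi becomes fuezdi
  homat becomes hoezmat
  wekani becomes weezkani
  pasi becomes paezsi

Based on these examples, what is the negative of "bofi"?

Every pair shown (fudi → fuezdi, homat → hoezmat, wekani → weezkani, …) follows the same rule: insert -ez- after the first vowel.
So bofi → boezfi.

boezfi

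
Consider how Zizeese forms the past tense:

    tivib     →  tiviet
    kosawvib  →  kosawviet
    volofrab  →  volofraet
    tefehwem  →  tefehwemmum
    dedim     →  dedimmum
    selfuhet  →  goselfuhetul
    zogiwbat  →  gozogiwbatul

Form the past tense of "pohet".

"pohet" ends in -t. The stems ending in -t (selfuhet → goselfuhetul, zogiwbat → gozogiwbatul) add go- … -ul around the stem.
The other patterns: stems ending in -b drop the final letter and add -et; stems ending in -m double the final consonant and add -um.
So pohet → gopohetul.

gopohetul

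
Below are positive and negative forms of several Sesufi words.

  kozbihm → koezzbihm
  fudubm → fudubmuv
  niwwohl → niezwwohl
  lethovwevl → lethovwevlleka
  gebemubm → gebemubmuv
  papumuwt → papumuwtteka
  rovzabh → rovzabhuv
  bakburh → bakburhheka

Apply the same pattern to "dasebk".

fudubm and kozbihm both end in -m yet inflect differently (fudubmuv, koezzbihm), so the final letter is not what conditions the rule; the second-to-last letter is.
"dasebk" has second-to-last letter 'b'. The stems whose second-to-last letter is 'b' (fudubm → fudubmuv, gebemubm → gebemubmuv, rovzabh → rovzabhuv) add -uv.
The other patterns: stems whose second-to-last letter is 'h' insert -ez- after the first vowel; stems whose second-to-last letter is 'r', 'v' or 'w' double the final consonant and add -eka.
So dasebk → dasebkuv.

dasebkuv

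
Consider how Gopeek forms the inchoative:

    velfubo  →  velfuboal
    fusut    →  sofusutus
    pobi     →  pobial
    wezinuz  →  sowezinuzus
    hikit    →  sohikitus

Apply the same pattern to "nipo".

nipoal

pobi and hikit both have last vowel 'i' yet inflect differently (pobial, sohikitus), so the last vowel is not what conditions the rule; whether the stem ends in a vowel or a consonant is.
"nipo" ends in a vowel. The stems ending in a vowel (velfubo → velfuboal, pobi → pobial) add -al.
So nipo → nipoal.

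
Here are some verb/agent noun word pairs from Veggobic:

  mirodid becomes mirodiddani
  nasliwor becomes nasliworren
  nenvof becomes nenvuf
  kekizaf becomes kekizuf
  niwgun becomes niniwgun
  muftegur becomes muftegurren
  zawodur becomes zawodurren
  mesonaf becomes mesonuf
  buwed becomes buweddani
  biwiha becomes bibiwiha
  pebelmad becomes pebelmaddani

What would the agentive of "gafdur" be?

gafdurren

nasliwor and nenvof both have last vowel 'o' yet inflect differently (nasliworren, nenvuf), so the last vowel is not what conditions the rule; the final letter is.
"gafdur" ends in -r. The stems ending in -r (zawodur → zawodurren, nasliwor → nasliworren, muftegur → muftegurren) double the final consonant and add -en.
The other patterns: stems ending in -f change the last vowel to 'u'; stems ending in -d double the final consonant and add -ani; stems ending in -a or -n repeat the first consonant+vowel as a prefix.
So gafdur → gafdurren.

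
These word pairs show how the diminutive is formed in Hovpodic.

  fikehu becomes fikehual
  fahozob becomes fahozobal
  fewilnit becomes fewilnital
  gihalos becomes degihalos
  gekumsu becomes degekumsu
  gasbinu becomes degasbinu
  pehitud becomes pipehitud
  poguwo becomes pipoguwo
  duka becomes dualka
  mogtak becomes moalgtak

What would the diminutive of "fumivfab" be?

fumivfabal

fikehu and gekumsu both end in -u yet inflect differently (fikehual, degekumsu), so the final letter is not what conditions the rule; the first letter is.
"fumivfab" begins with f-. The stems beginning with f- (fikehu → fikehual, fahozob → fahozobal, fewilnit → fewilnital) add -al.
The other patterns: stems beginning with g- add the prefix de-; stems beginning with p- add the prefix pi-; stems beginning with d- or m- insert -al- after the first vowel.
So fumivfab → fumivfabal.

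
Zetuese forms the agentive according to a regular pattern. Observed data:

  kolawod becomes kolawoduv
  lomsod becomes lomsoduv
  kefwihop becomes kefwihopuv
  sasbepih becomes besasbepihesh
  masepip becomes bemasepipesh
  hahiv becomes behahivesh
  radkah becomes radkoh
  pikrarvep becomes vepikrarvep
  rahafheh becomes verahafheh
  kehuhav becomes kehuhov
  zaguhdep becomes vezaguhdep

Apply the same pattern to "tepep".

radkah and sasbepih both end in -h yet inflect differently (radkoh, besasbepihesh), so the final letter is not what conditions the rule; the last vowel is.
"tepep" has last vowel 'e'. The stems whose last vowel is 'e' (pikrarvep → vepikrarvep, zaguhdep → vezaguhdep, rahafheh → verahafheh) add the prefix ve-.
The other patterns: stems whose last vowel is 'a' change the last vowel to 'o'; stems whose last vowel is 'i' add be- … -esh around the stem; stems whose last vowel is 'o' add -uv.
So tepep → vetepep.

vetepep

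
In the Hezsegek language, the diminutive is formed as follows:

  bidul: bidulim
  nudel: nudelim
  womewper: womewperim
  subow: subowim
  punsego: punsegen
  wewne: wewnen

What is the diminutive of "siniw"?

subow and punsego both have last vowel 'o' yet inflect differently (subowim, punsegen), so the last vowel is not what conditions the rule; whether the stem ends in a vowel or a consonant is.
"siniw" ends in a consonant. The stems ending in a consonant (bidul → bidulim, nudel → nudelim, womewper → womewperim) add -im.
So siniw → siniwim.

siniwim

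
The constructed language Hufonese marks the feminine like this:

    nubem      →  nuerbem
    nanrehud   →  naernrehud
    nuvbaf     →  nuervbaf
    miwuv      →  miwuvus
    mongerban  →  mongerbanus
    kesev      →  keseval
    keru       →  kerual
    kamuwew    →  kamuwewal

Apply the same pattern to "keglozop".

miwuv and kesev both end in -v yet inflect differently (miwuvus, keseval), so the final letter is not what conditions the rule; the first letter is.
"keglozop" begins with k-. The stems beginning with k- (kesev → keseval, keru → kerual, kamuwew → kamuwewal) add -al.
The other patterns: stems beginning with n- insert -er- after the first vowel; stems beginning with m- add -us.
So keglozop → keglozopal.

keglozopal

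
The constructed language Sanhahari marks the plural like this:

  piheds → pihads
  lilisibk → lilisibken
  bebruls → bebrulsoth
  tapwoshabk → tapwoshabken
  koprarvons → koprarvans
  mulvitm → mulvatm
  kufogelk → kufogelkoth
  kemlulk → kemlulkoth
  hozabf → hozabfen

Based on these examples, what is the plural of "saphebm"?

saphebmen

"saphebm" has second-to-last letter 'b'. The stems whose second-to-last letter is 'b' (lilisibk → lilisibken, tapwoshabk → tapwoshabken, hozabf → hozabfen) add -en.
So saphebm → saphebmen.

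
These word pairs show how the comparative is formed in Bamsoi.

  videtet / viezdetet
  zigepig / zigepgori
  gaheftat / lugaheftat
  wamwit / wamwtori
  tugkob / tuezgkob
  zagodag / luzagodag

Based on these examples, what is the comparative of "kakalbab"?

lukakalbab

"kakalbab" has last vowel 'a'. The stems whose last vowel is 'a' (zagodag → luzagodag, gaheftat → lugaheftat) add the prefix lu-.
So kakalbab → lukakalbab.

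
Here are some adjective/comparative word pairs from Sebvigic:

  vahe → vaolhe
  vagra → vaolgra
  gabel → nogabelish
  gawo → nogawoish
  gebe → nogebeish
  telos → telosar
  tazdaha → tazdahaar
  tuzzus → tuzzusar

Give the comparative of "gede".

vagra and tazdaha both end in -a yet inflect differently (vaolgra, tazdahaar), so the final letter is not what conditions the rule; the first letter is.
"gede" begins with g-. The stems beginning with g- (gawo → nogawoish, gebe → nogebeish, gabel → nogabelish) add no- … -ish around the stem.
The other patterns: stems beginning with v- insert -ol- after the first vowel; stems beginning with t- add -ar.
So gede → nogedeish.

nogedeish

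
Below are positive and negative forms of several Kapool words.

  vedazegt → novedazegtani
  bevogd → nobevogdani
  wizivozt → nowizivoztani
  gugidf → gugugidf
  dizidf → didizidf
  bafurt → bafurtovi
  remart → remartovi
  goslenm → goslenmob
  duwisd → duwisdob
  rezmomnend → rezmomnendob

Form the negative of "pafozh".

nopafozhani

"pafozh" has second-to-last letter 'z'. The one such stem in the data (wizivozt → nowizivoztani) adds no- … -ani around the stem, so the same rule applies.
So pafozh → nopafozhani.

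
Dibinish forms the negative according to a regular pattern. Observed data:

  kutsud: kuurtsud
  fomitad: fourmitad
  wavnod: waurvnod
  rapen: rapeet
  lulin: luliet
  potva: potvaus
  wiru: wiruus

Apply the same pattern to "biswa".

biswaus

fomitad and potva both have last vowel 'a' yet inflect differently (fourmitad, potvaus), so the last vowel is not what conditions the rule; the final letter is.
"biswa" ends in -a. The one such stem in the data (potva → potvaus) adds -us, so the same rule applies.
The other patterns: stems ending in -d insert -ur- after the first vowel; stems ending in -n drop the final letter and add -et.
So biswa → biswaus.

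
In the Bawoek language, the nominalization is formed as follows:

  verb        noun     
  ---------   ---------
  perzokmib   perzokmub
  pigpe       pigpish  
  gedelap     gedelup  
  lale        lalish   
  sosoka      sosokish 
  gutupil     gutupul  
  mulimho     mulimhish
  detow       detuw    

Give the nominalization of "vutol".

vutul

mulimho and detow both have last vowel 'o' yet inflect differently (mulimhish, detuw), so the last vowel is not what conditions the rule; whether the stem ends in a vowel or a consonant is.
"vutol" ends in a consonant. The stems ending in a consonant (gutupil → gutupul, perzokmib → perzokmub, detow → detuw) change the last vowel to 'u'.
The other pattern: stems ending in a vowel drop the final letter and add -ish.
So vutol → vutul.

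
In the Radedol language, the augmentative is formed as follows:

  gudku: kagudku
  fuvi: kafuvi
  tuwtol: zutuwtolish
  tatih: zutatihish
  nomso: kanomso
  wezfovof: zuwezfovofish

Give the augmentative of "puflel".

zupuflelish

nomso and wezfovof both have last vowel 'o' yet inflect differently (kanomso, zuwezfovofish), so the last vowel is not what conditions the rule; whether the stem ends in a vowel or a consonant is.
"puflel" ends in a consonant. The stems ending in a consonant (wezfovof → zuwezfovofish, tuwtol → zutuwtolish, tatih → zutatihish) add zu- … -ish around the stem.
The other pattern: stems ending in a vowel add the prefix ka-.
So puflel → zupuflelish.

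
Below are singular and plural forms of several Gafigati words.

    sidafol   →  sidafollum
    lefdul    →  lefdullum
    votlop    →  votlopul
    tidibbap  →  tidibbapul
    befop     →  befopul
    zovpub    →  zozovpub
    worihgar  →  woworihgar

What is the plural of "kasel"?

sidafol and votlop both have last vowel 'o' yet inflect differently (sidafollum, votlopul), so the last vowel is not what conditions the rule; the final letter is.
"kasel" ends in -l. The stems ending in -l (sidafol → sidafollum, lefdul → lefdullum) double the final consonant and add -um.
The other patterns: stems ending in -p add -ul; stems ending in -b or -r repeat the first consonant+vowel as a prefix.
So kasel → kasellum.

kasellum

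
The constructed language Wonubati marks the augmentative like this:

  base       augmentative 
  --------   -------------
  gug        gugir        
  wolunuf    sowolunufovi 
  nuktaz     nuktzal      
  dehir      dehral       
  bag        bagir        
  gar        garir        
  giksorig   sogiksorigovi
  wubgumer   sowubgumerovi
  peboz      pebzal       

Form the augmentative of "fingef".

fingfal

gar and dehir both end in -r yet inflect differently (garir, dehral), so the final letter is not what conditions the rule; the number of vowels is.
"fingef" has 2 vowels. The stems with 2 vowels (peboz → pebzal, nuktaz → nuktzal, dehir → dehral) delete the last vowel and add -al.
The other patterns: stems with 1 vowel add -ir; stems with 3 vowels add so- … -ovi around the stem.
So fingef → fingfal.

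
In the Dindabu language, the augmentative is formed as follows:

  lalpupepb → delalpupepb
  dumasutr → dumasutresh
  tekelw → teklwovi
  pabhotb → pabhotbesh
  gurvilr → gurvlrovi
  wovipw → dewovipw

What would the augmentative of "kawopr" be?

lalpupepb and pabhotb both end in -b yet inflect differently (delalpupepb, pabhotbesh), so the final letter is not what conditions the rule; the second-to-last letter is.
"kawopr" has second-to-last letter 'p'. The stems whose second-to-last letter is 'p' (lalpupepb → delalpupepb, wovipw → dewovipw) add the prefix de-.
The other patterns: stems whose second-to-last letter is 't' add -esh; stems whose second-to-last letter is 'l' delete the last vowel and add -ovi.
So kawopr → dekawopr.

dekawopr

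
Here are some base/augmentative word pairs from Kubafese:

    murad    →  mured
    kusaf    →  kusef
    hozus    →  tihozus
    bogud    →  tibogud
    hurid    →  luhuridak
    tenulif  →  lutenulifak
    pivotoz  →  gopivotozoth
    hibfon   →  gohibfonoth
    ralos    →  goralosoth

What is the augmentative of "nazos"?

murad and bogud both end in -d yet inflect differently (mured, tibogud), so the final letter is not what conditions the rule; the last vowel is.
"nazos" has last vowel 'o'. The stems whose last vowel is 'o' (pivotoz → gopivotozoth, hibfon → gohibfonoth, ralos → goralosoth) add go- … -oth around the stem.
The other patterns: stems whose last vowel is 'a' change the last vowel to 'e'; stems whose last vowel is 'u' add the prefix ti-; stems whose last vowel is 'i' add lu- … -ak around the stem.
So nazos → gonazosoth.

gonazosoth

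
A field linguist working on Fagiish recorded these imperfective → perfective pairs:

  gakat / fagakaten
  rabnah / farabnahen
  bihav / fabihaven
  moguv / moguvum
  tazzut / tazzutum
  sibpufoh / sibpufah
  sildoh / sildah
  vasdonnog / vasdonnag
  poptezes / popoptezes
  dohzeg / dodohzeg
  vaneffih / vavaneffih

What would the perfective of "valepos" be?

bihav and moguv both end in -v yet inflect differently (fabihaven, moguvum), so the final letter is not what conditions the rule; the last vowel is.
"valepos" has last vowel 'o'. The stems whose last vowel is 'o' (sibpufoh → sibpufah, sildoh → sildah, vasdonnog → vasdonnag) change the last vowel to 'a'.
The other patterns: stems whose last vowel is 'a' add fa- … -en around the stem; stems whose last vowel is 'u' add -um; stems whose last vowel is 'e' or 'i' repeat the first consonant+vowel as a prefix.
So valepos → valepas.

valepas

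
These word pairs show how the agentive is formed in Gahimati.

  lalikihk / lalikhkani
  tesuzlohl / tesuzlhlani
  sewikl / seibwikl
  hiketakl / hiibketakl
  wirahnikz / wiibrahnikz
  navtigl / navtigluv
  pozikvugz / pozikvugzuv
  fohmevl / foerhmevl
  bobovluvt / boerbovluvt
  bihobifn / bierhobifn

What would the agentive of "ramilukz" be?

tesuzlohl and sewikl both end in -l yet inflect differently (tesuzlhlani, seibwikl), so the final letter is not what conditions the rule; the second-to-last letter is.
"ramilukz" has second-to-last letter 'k'. The stems whose second-to-last letter is 'k' (sewikl → seibwikl, hiketakl → hiibketakl, wirahnikz → wiibrahnikz) insert -ib- after the first vowel.
So ramilukz → raibmilukz.

raibmilukz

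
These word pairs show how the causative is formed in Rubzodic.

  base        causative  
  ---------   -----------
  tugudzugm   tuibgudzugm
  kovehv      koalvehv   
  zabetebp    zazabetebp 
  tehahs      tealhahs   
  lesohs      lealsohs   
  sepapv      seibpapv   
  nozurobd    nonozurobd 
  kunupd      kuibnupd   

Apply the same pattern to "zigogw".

ziibgogw

kovehv and sepapv both end in -v yet inflect differently (koalvehv, seibpapv), so the final letter is not what conditions the rule; the second-to-last letter is.
"zigogw" has second-to-last letter 'g'. The one such stem in the data (tugudzugm → tuibgudzugm) inserts -ib- after the first vowel (as do sepapv, kunupd), so the same rule applies.
So zigogw → ziibgogw.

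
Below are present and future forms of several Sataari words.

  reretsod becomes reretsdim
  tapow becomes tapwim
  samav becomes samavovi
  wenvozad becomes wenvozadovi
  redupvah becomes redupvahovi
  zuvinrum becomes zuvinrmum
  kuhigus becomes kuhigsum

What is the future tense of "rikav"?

reretsod and wenvozad both end in -d yet inflect differently (reretsdim, wenvozadovi), so the final letter is not what conditions the rule; the last vowel is.
"rikav" has last vowel 'a'. The stems whose last vowel is 'a' (samav → samavovi, wenvozad → wenvozadovi, redupvah → redupvahovi) add -ovi.
So rikav → rikavovi.

rikavovi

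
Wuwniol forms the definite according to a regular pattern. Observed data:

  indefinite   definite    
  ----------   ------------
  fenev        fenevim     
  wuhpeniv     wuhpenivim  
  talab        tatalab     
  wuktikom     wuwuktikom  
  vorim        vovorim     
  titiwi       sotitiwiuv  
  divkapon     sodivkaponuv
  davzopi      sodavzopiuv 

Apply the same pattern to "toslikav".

toslikavim

wuhpeniv and vorim both have last vowel 'i' yet inflect differently (wuhpenivim, vovorim), so the last vowel is not what conditions the rule; the final letter is.
"toslikav" ends in -v. The stems ending in -v (fenev → fenevim, wuhpeniv → wuhpenivim) add -im.
The other patterns: stems ending in -b or -m repeat the first consonant+vowel as a prefix; stems ending in -i or -n add so- … -uv around the stem.
So toslikav → toslikavim.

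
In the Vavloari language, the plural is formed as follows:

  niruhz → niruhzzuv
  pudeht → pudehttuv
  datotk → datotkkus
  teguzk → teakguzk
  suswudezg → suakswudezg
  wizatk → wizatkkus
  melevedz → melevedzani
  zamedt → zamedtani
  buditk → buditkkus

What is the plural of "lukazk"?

melevedz and niruhz both end in -z yet inflect differently (melevedzani, niruhzzuv), so the final letter is not what conditions the rule; the second-to-last letter is.
"lukazk" has second-to-last letter 'z'. The stems whose second-to-last letter is 'z' (suswudezg → suakswudezg, teguzk → teakguzk) insert -ak- after the first vowel.
So lukazk → luakkazk.

luakkazk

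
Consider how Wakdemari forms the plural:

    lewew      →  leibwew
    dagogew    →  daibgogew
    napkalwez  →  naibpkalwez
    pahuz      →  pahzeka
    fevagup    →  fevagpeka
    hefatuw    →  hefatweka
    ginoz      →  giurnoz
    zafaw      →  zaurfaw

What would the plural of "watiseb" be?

waibtiseb

napkalwez and pahuz both end in -z yet inflect differently (naibpkalwez, pahzeka), so the final letter is not what conditions the rule; the last vowel is.
"watiseb" has last vowel 'e'. The stems whose last vowel is 'e' (lewew → leibwew, dagogew → daibgogew, napkalwez → naibpkalwez) insert -ib- after the first vowel.
The other patterns: stems whose last vowel is 'u' delete the last vowel and add -eka; stems whose last vowel is 'a' or 'o' insert -ur- after the first vowel.
So watiseb → waibtiseb.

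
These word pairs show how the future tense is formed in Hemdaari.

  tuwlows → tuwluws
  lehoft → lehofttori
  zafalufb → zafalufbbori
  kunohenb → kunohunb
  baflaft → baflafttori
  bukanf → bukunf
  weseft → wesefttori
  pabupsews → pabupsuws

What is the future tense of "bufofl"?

zafalufb and kunohenb both end in -b yet inflect differently (zafalufbbori, kunohunb), so the final letter is not what conditions the rule; the second-to-last letter is.
"bufofl" has second-to-last letter 'f'. The stems whose second-to-last letter is 'f' (lehoft → lehofttori, weseft → wesefttori, zafalufb → zafalufbbori) double the final consonant and add -ori.
So bufofl → bufofllori.

bufofllori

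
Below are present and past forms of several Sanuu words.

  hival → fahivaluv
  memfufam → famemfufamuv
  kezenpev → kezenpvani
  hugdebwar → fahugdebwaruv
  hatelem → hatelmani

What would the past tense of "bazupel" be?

memfufam and hatelem both end in -m yet inflect differently (famemfufamuv, hatelmani), so the final letter is not what conditions the rule; the last vowel is.
"bazupel" has last vowel 'e'. The stems whose last vowel is 'e' (hatelem → hatelmani, kezenpev → kezenpvani) delete the last vowel and add -ani.
So bazupel → bazuplani.

bazuplani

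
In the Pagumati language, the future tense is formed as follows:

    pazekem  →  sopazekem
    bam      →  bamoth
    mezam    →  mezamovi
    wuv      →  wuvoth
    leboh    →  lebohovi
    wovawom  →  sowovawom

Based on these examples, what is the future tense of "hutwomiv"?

bam and mezam both end in -m yet inflect differently (bamoth, mezamovi), so the final letter is not what conditions the rule; the number of vowels is.
"hutwomiv" has 3 vowels. The stems with 3 vowels (pazekem → sopazekem, wovawom → sowovawom) add the prefix so-.
The other patterns: stems with 1 vowel add -oth; stems with 2 vowels add -ovi.
So hutwomiv → sohutwomiv.

sohutwomiv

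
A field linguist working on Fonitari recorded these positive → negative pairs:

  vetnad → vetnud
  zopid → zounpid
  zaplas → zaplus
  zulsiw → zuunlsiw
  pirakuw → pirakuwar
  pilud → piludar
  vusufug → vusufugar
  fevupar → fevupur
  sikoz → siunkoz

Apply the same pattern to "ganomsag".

pilud and vetnad both end in -d yet inflect differently (piludar, vetnud), so the final letter is not what conditions the rule; the last vowel is.
"ganomsag" has last vowel 'a'. The stems whose last vowel is 'a' (vetnad → vetnud, fevupar → fevupur, zaplas → zaplus) change the last vowel to 'u'.
So ganomsag → ganomsug.

ganomsug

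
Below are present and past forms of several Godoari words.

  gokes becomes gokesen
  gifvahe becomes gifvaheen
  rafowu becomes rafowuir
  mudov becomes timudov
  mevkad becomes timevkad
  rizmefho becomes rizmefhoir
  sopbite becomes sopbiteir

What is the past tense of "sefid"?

gifvahe and sopbite both end in -e yet inflect differently (gifvaheen, sopbiteir), so the final letter is not what conditions the rule; the first letter is.
"sefid" begins with s-. The one such stem in the data (sopbite → sopbiteir) adds -ir, so the same rule applies.
The other patterns: stems beginning with g- add -en; stems beginning with m- add the prefix ti-.
So sefid → sefidir.

sefidir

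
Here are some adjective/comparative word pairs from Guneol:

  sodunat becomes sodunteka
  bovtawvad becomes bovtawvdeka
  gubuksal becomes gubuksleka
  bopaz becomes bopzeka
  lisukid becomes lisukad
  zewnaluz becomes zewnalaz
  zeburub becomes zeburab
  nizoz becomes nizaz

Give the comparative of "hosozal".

bovtawvad and lisukid both end in -d yet inflect differently (bovtawvdeka, lisukad), so the final letter is not what conditions the rule; the last vowel is.
"hosozal" has last vowel 'a'. The stems whose last vowel is 'a' (sodunat → sodunteka, bovtawvad → bovtawvdeka, gubuksal → gubuksleka) delete the last vowel and add -eka.
So hosozal → hosozleka.

hosozleka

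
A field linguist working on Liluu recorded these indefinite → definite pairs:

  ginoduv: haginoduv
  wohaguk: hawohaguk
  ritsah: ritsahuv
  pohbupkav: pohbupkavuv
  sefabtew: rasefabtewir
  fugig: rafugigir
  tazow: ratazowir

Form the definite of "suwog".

ginoduv and pohbupkav both end in -v yet inflect differently (haginoduv, pohbupkavuv), so the final letter is not what conditions the rule; the last vowel is.
"suwog" has last vowel 'o'. The one such stem in the data (tazow → ratazowir) adds ra- … -ir around the stem, so the same rule applies.
So suwog → rasuwogir.

rasuwogir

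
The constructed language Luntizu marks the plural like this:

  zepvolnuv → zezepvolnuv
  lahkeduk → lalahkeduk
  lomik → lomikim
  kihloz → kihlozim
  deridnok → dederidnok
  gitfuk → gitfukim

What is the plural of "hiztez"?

lomik and deridnok both end in -k yet inflect differently (lomikim, dederidnok), so the final letter is not what conditions the rule; the number of vowels is.
"hiztez" has 2 vowels. The stems with 2 vowels (lomik → lomikim, kihloz → kihlozim, gitfuk → gitfukim) add -im.
So hiztez → hiztezim.

hiztezim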